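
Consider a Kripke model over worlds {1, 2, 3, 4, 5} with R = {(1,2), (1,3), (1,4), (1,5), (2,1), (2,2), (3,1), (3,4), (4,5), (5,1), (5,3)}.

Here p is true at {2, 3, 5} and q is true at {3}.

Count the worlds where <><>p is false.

0

1: successors {2, 3, 4, 5}; <>p there: 2:T, 3:F, 4:T, 5:T. ✓
2: successors {1, 2}; <>p there: 1:T, 2:T. ✓
3: successors {1, 4}; <>p there: 1:T, 4:T. ✓
4: successors {5}; <>p there: 5:T. ✓
5: successors {1, 3}; <>p there: 1:T, 3:F. ✓
Satisfying worlds: {1, 2, 3, 4, 5}.
So <><>p fails at the other 0 worlds.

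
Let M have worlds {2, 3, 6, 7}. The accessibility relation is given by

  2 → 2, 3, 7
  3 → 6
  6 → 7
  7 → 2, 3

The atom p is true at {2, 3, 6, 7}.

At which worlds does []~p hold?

2: successors {2, 3, 7}; ~p there: 2:F, 3:F, 7:F. ✗
3: successors {6}; ~p there: 6:F. ✗
6: successors {7}; ~p there: 7:F. ✗
7: successors {2, 3}; ~p there: 2:F, 3:F. ✗

∅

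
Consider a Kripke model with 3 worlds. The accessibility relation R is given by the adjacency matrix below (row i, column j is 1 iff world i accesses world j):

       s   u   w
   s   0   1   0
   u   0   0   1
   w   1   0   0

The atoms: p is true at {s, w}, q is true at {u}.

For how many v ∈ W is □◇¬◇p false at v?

s: successors {u}; ◇¬◇p there: u:F. ✗
u: successors {w}; ◇¬◇p there: w:T. ✓
w: successors {s}; ◇¬◇p there: s:F. ✗
Satisfying worlds: {u}.
So □◇¬◇p fails at the other 2 worlds.

2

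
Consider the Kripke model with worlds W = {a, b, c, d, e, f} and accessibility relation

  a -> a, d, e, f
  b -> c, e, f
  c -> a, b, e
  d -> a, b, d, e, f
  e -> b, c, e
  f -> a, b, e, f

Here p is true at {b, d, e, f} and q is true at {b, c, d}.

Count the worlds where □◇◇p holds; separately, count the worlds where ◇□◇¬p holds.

6 and 6

For □◇◇p:
a: successors {a, d, e, f}; ◇◇p there: a:T, d:T, e:T, f:T. ✓
b: successors {c, e, f}; ◇◇p there: c:T, e:T, f:T. ✓
c: successors {a, b, e}; ◇◇p there: a:T, b:T, e:T. ✓
d: successors {a, b, d, e, f}; ◇◇p there: a:T, b:T, d:T, e:T, f:T. ✓
e: successors {b, c, e}; ◇◇p there: b:T, c:T, e:T. ✓
f: successors {a, b, e, f}; ◇◇p there: a:T, b:T, e:T, f:T. ✓
— 6 worlds.
For ◇□◇¬p:
a: successors {a, d, e, f}; □◇¬p there: a:T, d:T, e:T, f:T. ✓
b: successors {c, e, f}; □◇¬p there: c:T, e:T, f:T. ✓
c: successors {a, b, e}; □◇¬p there: a:T, b:T, e:T. ✓
d: successors {a, b, d, e, f}; □◇¬p there: a:T, b:T, d:T, e:T, f:T. ✓
e: successors {b, c, e}; □◇¬p there: b:T, c:T, e:T. ✓
f: successors {a, b, e, f}; □◇¬p there: a:T, b:T, e:T, f:T. ✓
— 6 worlds.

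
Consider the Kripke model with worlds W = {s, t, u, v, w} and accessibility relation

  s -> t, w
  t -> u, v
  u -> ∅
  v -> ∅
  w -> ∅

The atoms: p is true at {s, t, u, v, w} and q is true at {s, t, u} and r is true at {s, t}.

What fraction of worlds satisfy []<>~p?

3/5

s: successors {t, w}; <>~p there: t:F, w:F. ✗
t: successors {u, v}; <>~p there: u:F, v:F. ✗
u: no successors, so []<>~p holds vacuously. ✓
v: no successors, so []<>~p holds vacuously. ✓
w: no successors, so []<>~p holds vacuously. ✓
That's 3 of 5 worlds, so 3/5.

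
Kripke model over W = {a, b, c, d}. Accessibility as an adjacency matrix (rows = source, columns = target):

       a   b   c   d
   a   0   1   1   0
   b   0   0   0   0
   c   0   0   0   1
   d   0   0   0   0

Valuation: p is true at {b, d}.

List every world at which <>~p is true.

a: successors {b, c}; ~p there: b:F, c:T. ✓
b: no successors, so <>~p fails. ✗
c: successors {d}; ~p there: d:F. ✗
d: no successors, so <>~p fails. ✗

{a}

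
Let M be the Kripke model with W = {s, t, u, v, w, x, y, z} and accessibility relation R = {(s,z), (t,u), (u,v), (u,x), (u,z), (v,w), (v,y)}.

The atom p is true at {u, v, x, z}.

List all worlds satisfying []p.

s: successors {z}; p there: z:T. ✓
t: successors {u}; p there: u:T. ✓
u: successors {v, x, z}; p there: v:T, x:T, z:T. ✓
v: successors {w, y}; p there: w:F, y:F. ✗
w: no successors, so []p holds vacuously. ✓
x: no successors, so []p holds vacuously. ✓
y: no successors, so []p holds vacuously. ✓
z: no successors, so []p holds vacuously. ✓

{s, t, u, w, x, y, z}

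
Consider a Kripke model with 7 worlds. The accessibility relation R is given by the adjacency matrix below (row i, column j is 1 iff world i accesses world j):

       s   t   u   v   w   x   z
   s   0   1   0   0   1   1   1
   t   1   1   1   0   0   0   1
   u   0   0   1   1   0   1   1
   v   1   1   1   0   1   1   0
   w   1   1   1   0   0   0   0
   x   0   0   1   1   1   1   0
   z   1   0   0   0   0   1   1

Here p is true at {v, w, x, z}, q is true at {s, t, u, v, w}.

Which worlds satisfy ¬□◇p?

s: □◇p is F. ✓
t: □◇p is T. ✗
u: □◇p is T. ✗
v: □◇p is F. ✓
w: □◇p is T. ✗
x: □◇p is F. ✓
z: □◇p is T. ✗

{s, v, x}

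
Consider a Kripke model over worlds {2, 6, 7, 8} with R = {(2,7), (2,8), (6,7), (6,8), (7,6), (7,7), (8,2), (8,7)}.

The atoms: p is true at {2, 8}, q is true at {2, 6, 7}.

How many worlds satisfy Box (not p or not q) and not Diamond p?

1

2: Box (not p or not q) is T, not Diamond p is F. ✗
6: Box (not p or not q) is T, not Diamond p is F. ✗
7: Box (not p or not q) is T, not Diamond p is T. ✓
8: Box (not p or not q) is F, not Diamond p is F. ✗
Satisfying worlds: {7}.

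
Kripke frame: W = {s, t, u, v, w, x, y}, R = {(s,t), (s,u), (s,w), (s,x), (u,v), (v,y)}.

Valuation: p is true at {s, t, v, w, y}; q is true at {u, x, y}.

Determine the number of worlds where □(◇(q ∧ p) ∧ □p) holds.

s: successors {t, u, w, x}; ◇(q ∧ p) ∧ □p there: t:F, u:F, w:F, x:F. ✗
t: no successors, so □(◇(q ∧ p) ∧ □p) holds vacuously. ✓
u: successors {v}; ◇(q ∧ p) ∧ □p there: v:T. ✓
v: successors {y}; ◇(q ∧ p) ∧ □p there: y:F. ✗
w: no successors, so □(◇(q ∧ p) ∧ □p) holds vacuously. ✓
x: no successors, so □(◇(q ∧ p) ∧ □p) holds vacuously. ✓
y: no successors, so □(◇(q ∧ p) ∧ □p) holds vacuously. ✓
Satisfying worlds: {t, u, w, x, y}.

5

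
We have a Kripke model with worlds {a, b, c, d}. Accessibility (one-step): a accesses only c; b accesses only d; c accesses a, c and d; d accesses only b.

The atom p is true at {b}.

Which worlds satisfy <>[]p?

{b, c}

a: successors {c}; []p there: c:F. ✗
b: successors {d}; []p there: d:T. ✓
c: successors {a, c, d}; []p there: a:F, c:F, d:T. ✓
d: successors {b}; []p there: b:F. ✗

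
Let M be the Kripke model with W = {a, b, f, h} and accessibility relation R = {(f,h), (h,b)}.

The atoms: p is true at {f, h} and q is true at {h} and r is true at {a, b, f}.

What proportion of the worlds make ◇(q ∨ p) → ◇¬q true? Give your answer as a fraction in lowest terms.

a: ◇(q ∨ p) is F, ◇¬q is F. ✓
b: ◇(q ∨ p) is F, ◇¬q is F. ✓
f: ◇(q ∨ p) is T, ◇¬q is F. ✗
h: ◇(q ∨ p) is F, ◇¬q is T. ✓
That's 3 of 4 worlds, so 3/4.

3/4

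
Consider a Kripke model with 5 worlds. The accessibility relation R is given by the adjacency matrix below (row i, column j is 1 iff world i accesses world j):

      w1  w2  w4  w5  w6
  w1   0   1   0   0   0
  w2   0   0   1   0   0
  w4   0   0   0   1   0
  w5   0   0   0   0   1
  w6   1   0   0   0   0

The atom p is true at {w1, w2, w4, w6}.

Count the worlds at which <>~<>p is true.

1

w1: successors {w2}; ~<>p there: w2:F. ✗
w2: successors {w4}; ~<>p there: w4:T. ✓
w4: successors {w5}; ~<>p there: w5:F. ✗
w5: successors {w6}; ~<>p there: w6:F. ✗
w6: successors {w1}; ~<>p there: w1:F. ✗
Satisfying worlds: {w2}.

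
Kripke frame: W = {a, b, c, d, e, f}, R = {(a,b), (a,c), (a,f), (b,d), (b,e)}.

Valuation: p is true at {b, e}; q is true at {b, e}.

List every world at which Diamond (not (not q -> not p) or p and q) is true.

a: successors {b, c, f}; not (not q -> not p) or p and q there: b:T, c:F, f:F. ✓
b: successors {d, e}; not (not q -> not p) or p and q there: d:F, e:T. ✓
c: no successors, so Diamond (not (not q -> not p) or p and q) fails. ✗
d: no successors, so Diamond (not (not q -> not p) or p and q) fails. ✗
e: no successors, so Diamond (not (not q -> not p) or p and q) fails. ✗
f: no successors, so Diamond (not (not q -> not p) or p and q) fails. ✗

{a, b}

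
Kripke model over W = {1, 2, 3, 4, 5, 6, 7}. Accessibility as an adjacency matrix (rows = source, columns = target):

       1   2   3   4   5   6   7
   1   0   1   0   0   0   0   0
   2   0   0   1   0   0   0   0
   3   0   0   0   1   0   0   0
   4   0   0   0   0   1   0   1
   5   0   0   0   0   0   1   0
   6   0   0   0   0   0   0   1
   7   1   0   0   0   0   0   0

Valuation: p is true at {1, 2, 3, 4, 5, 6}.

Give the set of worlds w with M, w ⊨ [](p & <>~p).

1: successors {2}; p & <>~p there: 2:F. ✗
2: successors {3}; p & <>~p there: 3:F. ✗
3: successors {4}; p & <>~p there: 4:T. ✓
4: successors {5, 7}; p & <>~p there: 5:F, 7:F. ✗
5: successors {6}; p & <>~p there: 6:T. ✓
6: successors {7}; p & <>~p there: 7:F. ✗
7: successors {1}; p & <>~p there: 1:F. ✗

{3, 5}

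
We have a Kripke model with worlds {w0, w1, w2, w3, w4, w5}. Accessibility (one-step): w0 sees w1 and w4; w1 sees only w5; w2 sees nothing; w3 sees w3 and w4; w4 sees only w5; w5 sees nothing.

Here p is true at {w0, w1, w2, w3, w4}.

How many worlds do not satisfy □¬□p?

3

w0: successors {w1, w4}; ¬□p there: w1:T, w4:T. ✓
w1: successors {w5}; ¬□p there: w5:F. ✗
w2: no successors, so □¬□p holds vacuously. ✓
w3: successors {w3, w4}; ¬□p there: w3:F, w4:T. ✗
w4: successors {w5}; ¬□p there: w5:F. ✗
w5: no successors, so □¬□p holds vacuously. ✓
Satisfying worlds: {w0, w2, w5}.
So □¬□p fails at the other 3 worlds.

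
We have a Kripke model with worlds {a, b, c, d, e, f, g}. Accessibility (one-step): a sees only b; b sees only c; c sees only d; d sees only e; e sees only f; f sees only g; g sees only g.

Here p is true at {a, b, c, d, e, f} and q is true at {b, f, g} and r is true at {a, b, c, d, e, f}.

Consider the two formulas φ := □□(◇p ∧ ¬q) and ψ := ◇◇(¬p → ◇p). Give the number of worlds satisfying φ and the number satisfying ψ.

For □□(◇p ∧ ¬q):
a: successors {b}; □(◇p ∧ ¬q) there: b:T. ✓
b: successors {c}; □(◇p ∧ ¬q) there: c:T. ✓
c: successors {d}; □(◇p ∧ ¬q) there: d:T. ✓
d: successors {e}; □(◇p ∧ ¬q) there: e:F. ✗
e: successors {f}; □(◇p ∧ ¬q) there: f:F. ✗
f: successors {g}; □(◇p ∧ ¬q) there: g:F. ✗
g: successors {g}; □(◇p ∧ ¬q) there: g:F. ✗
— 3 worlds.
For ◇◇(¬p → ◇p):
a: successors {b}; ◇(¬p → ◇p) there: b:T. ✓
b: successors {c}; ◇(¬p → ◇p) there: c:T. ✓
c: successors {d}; ◇(¬p → ◇p) there: d:T. ✓
d: successors {e}; ◇(¬p → ◇p) there: e:T. ✓
e: successors {f}; ◇(¬p → ◇p) there: f:F. ✗
f: successors {g}; ◇(¬p → ◇p) there: g:F. ✗
g: successors {g}; ◇(¬p → ◇p) there: g:F. ✗
— 4 worlds.

3 and 4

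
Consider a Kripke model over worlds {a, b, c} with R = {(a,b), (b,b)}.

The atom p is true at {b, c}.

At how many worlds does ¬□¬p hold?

a: □¬p is F. ✓
b: □¬p is F. ✓
c: □¬p is T. ✗
Satisfying worlds: {a, b}.

2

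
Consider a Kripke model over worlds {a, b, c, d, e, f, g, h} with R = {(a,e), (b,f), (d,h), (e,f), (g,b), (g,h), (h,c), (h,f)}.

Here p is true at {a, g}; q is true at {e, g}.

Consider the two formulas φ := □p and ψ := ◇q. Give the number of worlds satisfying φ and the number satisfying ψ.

For □p:
a: successors {e}; p there: e:F. ✗
b: successors {f}; p there: f:F. ✗
c: no successors, so □p holds vacuously. ✓
d: successors {h}; p there: h:F. ✗
e: successors {f}; p there: f:F. ✗
f: no successors, so □p holds vacuously. ✓
g: successors {b, h}; p there: b:F, h:F. ✗
h: successors {c, f}; p there: c:F, f:F. ✗
— 2 worlds.
For ◇q:
a: successors {e}; q there: e:T. ✓
b: successors {f}; q there: f:F. ✗
c: no successors, so ◇q fails. ✗
d: successors {h}; q there: h:F. ✗
e: successors {f}; q there: f:F. ✗
f: no successors, so ◇q fails. ✗
g: successors {b, h}; q there: b:F, h:F. ✗
h: successors {c, f}; q there: c:F, f:F. ✗
— 1 world.

2 and 1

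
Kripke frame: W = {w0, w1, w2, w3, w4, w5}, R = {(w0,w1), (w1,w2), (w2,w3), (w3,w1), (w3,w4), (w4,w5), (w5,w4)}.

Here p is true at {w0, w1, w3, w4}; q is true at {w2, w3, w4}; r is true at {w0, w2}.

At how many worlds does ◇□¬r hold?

w0: successors {w1}; □¬r there: w1:F. ✗
w1: successors {w2}; □¬r there: w2:T. ✓
w2: successors {w3}; □¬r there: w3:T. ✓
w3: successors {w1, w4}; □¬r there: w1:F, w4:T. ✓
w4: successors {w5}; □¬r there: w5:T. ✓
w5: successors {w4}; □¬r there: w4:T. ✓
Satisfying worlds: {w1, w2, w3, w4, w5}.

5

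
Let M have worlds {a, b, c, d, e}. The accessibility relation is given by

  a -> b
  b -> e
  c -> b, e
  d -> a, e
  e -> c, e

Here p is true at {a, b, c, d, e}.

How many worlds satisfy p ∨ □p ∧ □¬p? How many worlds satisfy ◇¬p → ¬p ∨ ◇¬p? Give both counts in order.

5 and 5

For p ∨ □p ∧ □¬p:
a: p is T, □p ∧ □¬p is F. ✓
b: p is T, □p ∧ □¬p is F. ✓
c: p is T, □p ∧ □¬p is F. ✓
d: p is T, □p ∧ □¬p is F. ✓
e: p is T, □p ∧ □¬p is F. ✓
— 5 worlds.
For ◇¬p → ¬p ∨ ◇¬p:
a: ◇¬p is F, ¬p ∨ ◇¬p is F. ✓
b: ◇¬p is F, ¬p ∨ ◇¬p is F. ✓
c: ◇¬p is F, ¬p ∨ ◇¬p is F. ✓
d: ◇¬p is F, ¬p ∨ ◇¬p is F. ✓
e: ◇¬p is F, ¬p ∨ ◇¬p is F. ✓
— 5 worlds.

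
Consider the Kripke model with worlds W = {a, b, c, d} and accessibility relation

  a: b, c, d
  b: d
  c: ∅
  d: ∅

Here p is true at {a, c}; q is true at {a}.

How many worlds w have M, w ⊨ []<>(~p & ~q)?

2

a: successors {b, c, d}; <>(~p & ~q) there: b:T, c:F, d:F. ✗
b: successors {d}; <>(~p & ~q) there: d:F. ✗
c: no successors, so []<>(~p & ~q) holds vacuously. ✓
d: no successors, so []<>(~p & ~q) holds vacuously. ✓
Satisfying worlds: {c, d}.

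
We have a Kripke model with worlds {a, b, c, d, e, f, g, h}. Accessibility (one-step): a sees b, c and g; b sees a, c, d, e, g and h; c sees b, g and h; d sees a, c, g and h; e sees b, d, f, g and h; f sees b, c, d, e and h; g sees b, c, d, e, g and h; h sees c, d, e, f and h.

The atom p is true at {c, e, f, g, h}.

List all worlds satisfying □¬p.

∅

a: successors {b, c, g}; ¬p there: b:T, c:F, g:F. ✗
b: successors {a, c, d, e, g, h}; ¬p there: a:T, c:F, d:T, e:F, g:F, h:F. ✗
c: successors {b, g, h}; ¬p there: b:T, g:F, h:F. ✗
d: successors {a, c, g, h}; ¬p there: a:T, c:F, g:F, h:F. ✗
e: successors {b, d, f, g, h}; ¬p there: b:T, d:T, f:F, g:F, h:F. ✗
f: successors {b, c, d, e, h}; ¬p there: b:T, c:F, d:T, e:F, h:F. ✗
g: successors {b, c, d, e, g, h}; ¬p there: b:T, c:F, d:T, e:F, g:F, h:F. ✗
h: successors {c, d, e, f, h}; ¬p there: c:F, d:T, e:F, f:F, h:F. ✗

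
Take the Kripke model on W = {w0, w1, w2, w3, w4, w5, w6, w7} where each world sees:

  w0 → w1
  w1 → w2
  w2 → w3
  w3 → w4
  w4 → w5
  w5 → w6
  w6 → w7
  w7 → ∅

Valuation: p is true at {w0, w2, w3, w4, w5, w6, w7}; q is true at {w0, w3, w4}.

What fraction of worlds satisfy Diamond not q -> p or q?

w0: Diamond not q is T, p or q is T. ✓
w1: Diamond not q is T, p or q is F. ✗
w2: Diamond not q is F, p or q is T. ✓
w3: Diamond not q is F, p or q is T. ✓
w4: Diamond not q is T, p or q is T. ✓
w5: Diamond not q is T, p or q is T. ✓
w6: Diamond not q is T, p or q is T. ✓
w7: Diamond not q is F, p or q is T. ✓
That's 7 of 8 worlds, so 7/8.

7/8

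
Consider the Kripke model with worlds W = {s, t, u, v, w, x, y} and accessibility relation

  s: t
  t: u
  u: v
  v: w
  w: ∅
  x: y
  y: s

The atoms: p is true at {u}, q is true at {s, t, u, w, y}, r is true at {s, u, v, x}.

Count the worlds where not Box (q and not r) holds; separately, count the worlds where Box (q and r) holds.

3 and 3

For not Box (q and not r):
s: Box (q and not r) is T. ✗
t: Box (q and not r) is F. ✓
u: Box (q and not r) is F. ✓
v: Box (q and not r) is T. ✗
w: Box (q and not r) is T. ✗
x: Box (q and not r) is T. ✗
y: Box (q and not r) is F. ✓
— 3 worlds.
For Box (q and r):
s: successors {t}; q and r there: t:F. ✗
t: successors {u}; q and r there: u:T. ✓
u: successors {v}; q and r there: v:F. ✗
v: successors {w}; q and r there: w:F. ✗
w: no successors, so Box (q and r) holds vacuously. ✓
x: successors {y}; q and r there: y:F. ✗
y: successors {s}; q and r there: s:T. ✓
— 3 worlds.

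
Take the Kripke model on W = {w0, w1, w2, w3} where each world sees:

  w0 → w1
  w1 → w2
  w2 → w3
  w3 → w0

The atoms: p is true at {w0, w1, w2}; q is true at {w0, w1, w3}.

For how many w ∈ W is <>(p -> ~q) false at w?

w0: successors {w1}; p -> ~q there: w1:F. ✗
w1: successors {w2}; p -> ~q there: w2:T. ✓
w2: successors {w3}; p -> ~q there: w3:T. ✓
w3: successors {w0}; p -> ~q there: w0:F. ✗
Satisfying worlds: {w1, w2}.
So <>(p -> ~q) fails at the other 2 worlds.

2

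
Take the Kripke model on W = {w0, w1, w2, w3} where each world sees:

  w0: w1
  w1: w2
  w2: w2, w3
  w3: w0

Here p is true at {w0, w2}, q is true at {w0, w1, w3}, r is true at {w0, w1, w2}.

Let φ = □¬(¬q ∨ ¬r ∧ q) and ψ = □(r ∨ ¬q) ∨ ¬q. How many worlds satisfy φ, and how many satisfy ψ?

For □¬(¬q ∨ ¬r ∧ q):
w0: successors {w1}; ¬(¬q ∨ ¬r ∧ q) there: w1:T. ✓
w1: successors {w2}; ¬(¬q ∨ ¬r ∧ q) there: w2:F. ✗
w2: successors {w2, w3}; ¬(¬q ∨ ¬r ∧ q) there: w2:F, w3:F. ✗
w3: successors {w0}; ¬(¬q ∨ ¬r ∧ q) there: w0:T. ✓
— 2 worlds.
For □(r ∨ ¬q) ∨ ¬q:
w0: □(r ∨ ¬q) is T, ¬q is F. ✓
w1: □(r ∨ ¬q) is T, ¬q is F. ✓
w2: □(r ∨ ¬q) is F, ¬q is T. ✓
w3: □(r ∨ ¬q) is T, ¬q is F. ✓
— 4 worlds.

2 and 4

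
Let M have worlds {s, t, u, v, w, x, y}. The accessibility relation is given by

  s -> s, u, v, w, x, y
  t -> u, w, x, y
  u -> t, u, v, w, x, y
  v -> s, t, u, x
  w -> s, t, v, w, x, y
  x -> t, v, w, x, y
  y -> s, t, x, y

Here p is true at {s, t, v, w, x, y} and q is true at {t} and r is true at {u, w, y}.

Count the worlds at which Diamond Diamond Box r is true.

s: successors {s, u, v, w, x, y}; Diamond Box r there: s:F, u:F, v:F, w:F, x:F, y:F. ✗
t: successors {u, w, x, y}; Diamond Box r there: u:F, w:F, x:F, y:F. ✗
u: successors {t, u, v, w, x, y}; Diamond Box r there: t:F, u:F, v:F, w:F, x:F, y:F. ✗
v: successors {s, t, u, x}; Diamond Box r there: s:F, t:F, u:F, x:F. ✗
w: successors {s, t, v, w, x, y}; Diamond Box r there: s:F, t:F, v:F, w:F, x:F, y:F. ✗
x: successors {t, v, w, x, y}; Diamond Box r there: t:F, v:F, w:F, x:F, y:F. ✗
y: successors {s, t, x, y}; Diamond Box r there: s:F, t:F, x:F, y:F. ✗
Satisfying worlds: ∅.

0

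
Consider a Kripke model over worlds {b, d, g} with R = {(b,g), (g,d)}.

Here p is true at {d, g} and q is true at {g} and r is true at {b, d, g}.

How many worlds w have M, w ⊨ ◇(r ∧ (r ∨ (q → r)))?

2

b: successors {g}; r ∧ (r ∨ (q → r)) there: g:T. ✓
d: no successors, so ◇(r ∧ (r ∨ (q → r))) fails. ✗
g: successors {d}; r ∧ (r ∨ (q → r)) there: d:T. ✓
Satisfying worlds: {b, g}.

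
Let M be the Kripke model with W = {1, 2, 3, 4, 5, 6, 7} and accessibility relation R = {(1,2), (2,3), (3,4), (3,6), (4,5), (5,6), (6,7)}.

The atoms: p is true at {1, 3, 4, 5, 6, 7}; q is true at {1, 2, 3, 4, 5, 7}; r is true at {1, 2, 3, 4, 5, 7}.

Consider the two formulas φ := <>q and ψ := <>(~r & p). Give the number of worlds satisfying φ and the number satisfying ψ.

5 and 2

For <>q:
1: successors {2}; q there: 2:T. ✓
2: successors {3}; q there: 3:T. ✓
3: successors {4, 6}; q there: 4:T, 6:F. ✓
4: successors {5}; q there: 5:T. ✓
5: successors {6}; q there: 6:F. ✗
6: successors {7}; q there: 7:T. ✓
7: no successors, so <>q fails. ✗
— 5 worlds.
For <>(~r & p):
1: successors {2}; ~r & p there: 2:F. ✗
2: successors {3}; ~r & p there: 3:F. ✗
3: successors {4, 6}; ~r & p there: 4:F, 6:T. ✓
4: successors {5}; ~r & p there: 5:F. ✗
5: successors {6}; ~r & p there: 6:T. ✓
6: successors {7}; ~r & p there: 7:F. ✗
7: no successors, so <>(~r & p) fails. ✗
— 2 worlds.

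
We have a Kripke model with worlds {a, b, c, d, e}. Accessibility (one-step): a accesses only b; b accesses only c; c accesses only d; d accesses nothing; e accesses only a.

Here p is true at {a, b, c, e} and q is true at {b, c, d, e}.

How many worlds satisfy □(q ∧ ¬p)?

2

a: successors {b}; q ∧ ¬p there: b:F. ✗
b: successors {c}; q ∧ ¬p there: c:F. ✗
c: successors {d}; q ∧ ¬p there: d:T. ✓
d: no successors, so □(q ∧ ¬p) holds vacuously. ✓
e: successors {a}; q ∧ ¬p there: a:F. ✗
Satisfying worlds: {c, d}.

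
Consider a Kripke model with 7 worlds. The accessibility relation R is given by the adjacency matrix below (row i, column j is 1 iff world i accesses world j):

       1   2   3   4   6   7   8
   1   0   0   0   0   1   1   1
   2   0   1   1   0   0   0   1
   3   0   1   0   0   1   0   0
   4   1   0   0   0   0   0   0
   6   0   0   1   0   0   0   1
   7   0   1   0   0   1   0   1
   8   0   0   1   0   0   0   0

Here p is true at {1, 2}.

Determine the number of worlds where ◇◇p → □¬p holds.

1: ◇◇p is T, □¬p is T. ✓
2: ◇◇p is T, □¬p is F. ✗
3: ◇◇p is T, □¬p is F. ✗
4: ◇◇p is F, □¬p is F. ✓
6: ◇◇p is T, □¬p is T. ✓
7: ◇◇p is T, □¬p is F. ✗
8: ◇◇p is T, □¬p is T. ✓
Satisfying worlds: {1, 4, 6, 8}.

4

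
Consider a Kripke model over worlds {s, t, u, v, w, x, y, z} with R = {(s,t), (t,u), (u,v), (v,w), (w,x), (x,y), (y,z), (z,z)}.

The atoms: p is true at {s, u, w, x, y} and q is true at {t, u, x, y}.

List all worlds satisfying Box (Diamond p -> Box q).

s: successors {t}; Diamond p -> Box q there: t:T. ✓
t: successors {u}; Diamond p -> Box q there: u:T. ✓
u: successors {v}; Diamond p -> Box q there: v:F. ✗
v: successors {w}; Diamond p -> Box q there: w:T. ✓
w: successors {x}; Diamond p -> Box q there: x:T. ✓
x: successors {y}; Diamond p -> Box q there: y:T. ✓
y: successors {z}; Diamond p -> Box q there: z:T. ✓
z: successors {z}; Diamond p -> Box q there: z:T. ✓

{s, t, v, w, x, y, z}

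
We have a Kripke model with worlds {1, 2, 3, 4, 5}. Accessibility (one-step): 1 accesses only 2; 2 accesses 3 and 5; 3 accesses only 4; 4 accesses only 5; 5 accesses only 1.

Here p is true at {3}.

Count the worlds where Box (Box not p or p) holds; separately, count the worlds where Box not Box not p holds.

For Box (Box not p or p):
1: successors {2}; Box not p or p there: 2:F. ✗
2: successors {3, 5}; Box not p or p there: 3:T, 5:T. ✓
3: successors {4}; Box not p or p there: 4:T. ✓
4: successors {5}; Box not p or p there: 5:T. ✓
5: successors {1}; Box not p or p there: 1:T. ✓
— 4 worlds.
For Box not Box not p:
1: successors {2}; not Box not p there: 2:T. ✓
2: successors {3, 5}; not Box not p there: 3:F, 5:F. ✗
3: successors {4}; not Box not p there: 4:F. ✗
4: successors {5}; not Box not p there: 5:F. ✗
5: successors {1}; not Box not p there: 1:F. ✗
— 1 world.

4 and 1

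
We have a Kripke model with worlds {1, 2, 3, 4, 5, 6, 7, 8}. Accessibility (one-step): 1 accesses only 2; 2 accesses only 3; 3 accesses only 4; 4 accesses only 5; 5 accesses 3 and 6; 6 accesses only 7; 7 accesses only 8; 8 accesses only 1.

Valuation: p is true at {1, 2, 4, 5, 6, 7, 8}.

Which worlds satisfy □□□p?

1: successors {2}; □□p there: 2:T. ✓
2: successors {3}; □□p there: 3:T. ✓
3: successors {4}; □□p there: 4:F. ✗
4: successors {5}; □□p there: 5:T. ✓
5: successors {3, 6}; □□p there: 3:T, 6:T. ✓
6: successors {7}; □□p there: 7:T. ✓
7: successors {8}; □□p there: 8:T. ✓
8: successors {1}; □□p there: 1:F. ✗

{1, 2, 4, 5, 6, 7}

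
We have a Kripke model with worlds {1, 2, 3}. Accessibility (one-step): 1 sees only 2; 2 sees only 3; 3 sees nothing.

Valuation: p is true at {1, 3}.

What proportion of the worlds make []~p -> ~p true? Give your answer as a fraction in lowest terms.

1: []~p is T, ~p is F. ✗
2: []~p is F, ~p is T. ✓
3: []~p is T, ~p is F. ✗
That's 1 of 3 worlds, so 1/3.

1/3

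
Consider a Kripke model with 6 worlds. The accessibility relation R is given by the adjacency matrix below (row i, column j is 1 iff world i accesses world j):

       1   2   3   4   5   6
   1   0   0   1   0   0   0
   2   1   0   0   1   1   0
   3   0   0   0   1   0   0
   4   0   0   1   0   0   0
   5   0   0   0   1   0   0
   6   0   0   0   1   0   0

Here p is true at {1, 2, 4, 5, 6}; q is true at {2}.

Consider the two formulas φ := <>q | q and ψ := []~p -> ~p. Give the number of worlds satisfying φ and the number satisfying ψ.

For <>q | q:
1: <>q is F, q is F. ✗
2: <>q is F, q is T. ✓
3: <>q is F, q is F. ✗
4: <>q is F, q is F. ✗
5: <>q is F, q is F. ✗
6: <>q is F, q is F. ✗
— 1 world.
For []~p -> ~p:
1: []~p is T, ~p is F. ✗
2: []~p is F, ~p is F. ✓
3: []~p is F, ~p is T. ✓
4: []~p is T, ~p is F. ✗
5: []~p is F, ~p is F. ✓
6: []~p is F, ~p is F. ✓
— 4 worlds.

1 and 4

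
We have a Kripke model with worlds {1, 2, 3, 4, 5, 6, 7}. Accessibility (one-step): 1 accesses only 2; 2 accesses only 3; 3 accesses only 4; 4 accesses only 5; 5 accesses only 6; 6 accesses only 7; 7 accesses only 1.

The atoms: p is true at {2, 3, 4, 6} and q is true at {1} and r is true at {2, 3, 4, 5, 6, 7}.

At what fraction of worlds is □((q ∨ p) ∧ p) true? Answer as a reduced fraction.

1: successors {2}; (q ∨ p) ∧ p there: 2:T. ✓
2: successors {3}; (q ∨ p) ∧ p there: 3:T. ✓
3: successors {4}; (q ∨ p) ∧ p there: 4:T. ✓
4: successors {5}; (q ∨ p) ∧ p there: 5:F. ✗
5: successors {6}; (q ∨ p) ∧ p there: 6:T. ✓
6: successors {7}; (q ∨ p) ∧ p there: 7:F. ✗
7: successors {1}; (q ∨ p) ∧ p there: 1:F. ✗
That's 4 of 7 worlds, so 4/7.

4/7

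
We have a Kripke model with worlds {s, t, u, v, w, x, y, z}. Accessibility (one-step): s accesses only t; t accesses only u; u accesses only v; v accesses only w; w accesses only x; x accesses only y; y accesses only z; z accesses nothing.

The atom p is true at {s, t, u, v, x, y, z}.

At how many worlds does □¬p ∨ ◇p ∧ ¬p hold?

s: □¬p is F, ◇p ∧ ¬p is F. ✗
t: □¬p is F, ◇p ∧ ¬p is F. ✗
u: □¬p is F, ◇p ∧ ¬p is F. ✗
v: □¬p is T, ◇p ∧ ¬p is F. ✓
w: □¬p is F, ◇p ∧ ¬p is T. ✓
x: □¬p is F, ◇p ∧ ¬p is F. ✗
y: □¬p is F, ◇p ∧ ¬p is F. ✗
z: □¬p is T, ◇p ∧ ¬p is F. ✓
Satisfying worlds: {v, w, z}.

3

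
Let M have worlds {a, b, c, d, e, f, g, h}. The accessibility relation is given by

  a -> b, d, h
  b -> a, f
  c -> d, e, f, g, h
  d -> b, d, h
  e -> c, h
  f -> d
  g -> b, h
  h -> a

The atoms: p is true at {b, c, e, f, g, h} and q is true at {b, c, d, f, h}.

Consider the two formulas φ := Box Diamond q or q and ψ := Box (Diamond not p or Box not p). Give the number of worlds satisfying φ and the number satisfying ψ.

5 and 7

For Box Diamond q or q:
a: Box Diamond q is F, q is F. ✗
b: Box Diamond q is T, q is T. ✓
c: Box Diamond q is F, q is T. ✓
d: Box Diamond q is F, q is T. ✓
e: Box Diamond q is F, q is F. ✗
f: Box Diamond q is T, q is T. ✓
g: Box Diamond q is F, q is F. ✗
h: Box Diamond q is T, q is T. ✓
— 5 worlds.
For Box (Diamond not p or Box not p):
a: successors {b, d, h}; Diamond not p or Box not p there: b:T, d:T, h:T. ✓
b: successors {a, f}; Diamond not p or Box not p there: a:T, f:T. ✓
c: successors {d, e, f, g, h}; Diamond not p or Box not p there: d:T, e:F, f:T, g:F, h:T. ✗
d: successors {b, d, h}; Diamond not p or Box not p there: b:T, d:T, h:T. ✓
e: successors {c, h}; Diamond not p or Box not p there: c:T, h:T. ✓
f: successors {d}; Diamond not p or Box not p there: d:T. ✓
g: successors {b, h}; Diamond not p or Box not p there: b:T, h:T. ✓
h: successors {a}; Diamond not p or Box not p there: a:T. ✓
— 7 worlds.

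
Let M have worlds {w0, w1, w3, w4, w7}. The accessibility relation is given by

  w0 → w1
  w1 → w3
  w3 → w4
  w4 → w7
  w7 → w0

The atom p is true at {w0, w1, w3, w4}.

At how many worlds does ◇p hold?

4

w0: successors {w1}; p there: w1:T. ✓
w1: successors {w3}; p there: w3:T. ✓
w3: successors {w4}; p there: w4:T. ✓
w4: successors {w7}; p there: w7:F. ✗
w7: successors {w0}; p there: w0:T. ✓
Satisfying worlds: {w0, w1, w3, w7}.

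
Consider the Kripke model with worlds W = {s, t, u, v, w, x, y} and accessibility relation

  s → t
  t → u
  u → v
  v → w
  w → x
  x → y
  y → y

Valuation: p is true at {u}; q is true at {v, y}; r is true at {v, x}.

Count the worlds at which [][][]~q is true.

s: successors {t}; [][]~q there: t:F. ✗
t: successors {u}; [][]~q there: u:T. ✓
u: successors {v}; [][]~q there: v:T. ✓
v: successors {w}; [][]~q there: w:F. ✗
w: successors {x}; [][]~q there: x:F. ✗
x: successors {y}; [][]~q there: y:F. ✗
y: successors {y}; [][]~q there: y:F. ✗
Satisfying worlds: {t, u}.

2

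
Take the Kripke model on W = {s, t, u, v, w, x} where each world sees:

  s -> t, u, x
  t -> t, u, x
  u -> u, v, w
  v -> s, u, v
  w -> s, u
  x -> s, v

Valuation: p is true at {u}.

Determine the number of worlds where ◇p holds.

s: successors {t, u, x}; p there: t:F, u:T, x:F. ✓
t: successors {t, u, x}; p there: t:F, u:T, x:F. ✓
u: successors {u, v, w}; p there: u:T, v:F, w:F. ✓
v: successors {s, u, v}; p there: s:F, u:T, v:F. ✓
w: successors {s, u}; p there: s:F, u:T. ✓
x: successors {s, v}; p there: s:F, v:F. ✗
Satisfying worlds: {s, t, u, v, w}.

5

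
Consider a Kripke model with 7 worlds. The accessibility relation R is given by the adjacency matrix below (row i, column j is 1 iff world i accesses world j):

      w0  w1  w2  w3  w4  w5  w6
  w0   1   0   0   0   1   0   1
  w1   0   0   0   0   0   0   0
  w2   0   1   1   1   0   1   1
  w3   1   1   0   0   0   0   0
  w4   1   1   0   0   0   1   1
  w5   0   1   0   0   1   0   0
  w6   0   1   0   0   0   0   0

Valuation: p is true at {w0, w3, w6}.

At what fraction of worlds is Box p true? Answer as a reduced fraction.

1/7

w0: successors {w0, w4, w6}; p there: w0:T, w4:F, w6:T. ✗
w1: no successors, so Box p holds vacuously. ✓
w2: successors {w1, w2, w3, w5, w6}; p there: w1:F, w2:F, w3:T, w5:F, w6:T. ✗
w3: successors {w0, w1}; p there: w0:T, w1:F. ✗
w4: successors {w0, w1, w5, w6}; p there: w0:T, w1:F, w5:F, w6:T. ✗
w5: successors {w1, w4}; p there: w1:F, w4:F. ✗
w6: successors {w1}; p there: w1:F. ✗
That's 1 of 7 worlds, so 1/7.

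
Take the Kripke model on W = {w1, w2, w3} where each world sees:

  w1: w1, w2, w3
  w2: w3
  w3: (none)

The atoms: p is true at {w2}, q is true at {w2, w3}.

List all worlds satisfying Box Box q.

{w2, w3}

w1: successors {w1, w2, w3}; Box q there: w1:F, w2:T, w3:T. ✗
w2: successors {w3}; Box q there: w3:T. ✓
w3: no successors, so Box Box q holds vacuously. ✓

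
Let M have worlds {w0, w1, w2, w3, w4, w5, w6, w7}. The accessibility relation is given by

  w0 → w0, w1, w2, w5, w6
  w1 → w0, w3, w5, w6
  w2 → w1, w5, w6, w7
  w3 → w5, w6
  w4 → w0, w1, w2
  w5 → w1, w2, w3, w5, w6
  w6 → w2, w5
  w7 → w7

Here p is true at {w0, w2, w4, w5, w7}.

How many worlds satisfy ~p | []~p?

w0: ~p is F, []~p is F. ✗
w1: ~p is T, []~p is F. ✓
w2: ~p is F, []~p is F. ✗
w3: ~p is T, []~p is F. ✓
w4: ~p is F, []~p is F. ✗
w5: ~p is F, []~p is F. ✗
w6: ~p is T, []~p is F. ✓
w7: ~p is F, []~p is F. ✗
Satisfying worlds: {w1, w3, w6}.

3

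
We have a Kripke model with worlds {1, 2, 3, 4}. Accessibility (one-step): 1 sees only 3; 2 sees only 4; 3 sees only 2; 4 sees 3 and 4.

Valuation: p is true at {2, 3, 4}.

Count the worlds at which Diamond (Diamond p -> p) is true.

4

1: successors {3}; Diamond p -> p there: 3:T. ✓
2: successors {4}; Diamond p -> p there: 4:T. ✓
3: successors {2}; Diamond p -> p there: 2:T. ✓
4: successors {3, 4}; Diamond p -> p there: 3:T, 4:T. ✓
Satisfying worlds: {1, 2, 3, 4}.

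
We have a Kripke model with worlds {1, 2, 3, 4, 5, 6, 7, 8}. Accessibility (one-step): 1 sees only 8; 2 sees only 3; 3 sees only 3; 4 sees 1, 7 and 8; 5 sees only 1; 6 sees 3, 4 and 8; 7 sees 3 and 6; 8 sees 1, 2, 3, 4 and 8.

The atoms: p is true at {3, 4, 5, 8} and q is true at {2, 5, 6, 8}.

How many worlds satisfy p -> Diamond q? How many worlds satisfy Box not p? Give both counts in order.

For p -> Diamond q:
1: p is F, Diamond q is T. ✓
2: p is F, Diamond q is F. ✓
3: p is T, Diamond q is F. ✗
4: p is T, Diamond q is T. ✓
5: p is T, Diamond q is F. ✗
6: p is F, Diamond q is T. ✓
7: p is F, Diamond q is T. ✓
8: p is T, Diamond q is T. ✓
— 6 worlds.
For Box not p:
1: successors {8}; not p there: 8:F. ✗
2: successors {3}; not p there: 3:F. ✗
3: successors {3}; not p there: 3:F. ✗
4: successors {1, 7, 8}; not p there: 1:T, 7:T, 8:F. ✗
5: successors {1}; not p there: 1:T. ✓
6: successors {3, 4, 8}; not p there: 3:F, 4:F, 8:F. ✗
7: successors {3, 6}; not p there: 3:F, 6:T. ✗
8: successors {1, 2, 3, 4, 8}; not p there: 1:T, 2:T, 3:F, 4:F, 8:F. ✗
— 1 world.

6 and 1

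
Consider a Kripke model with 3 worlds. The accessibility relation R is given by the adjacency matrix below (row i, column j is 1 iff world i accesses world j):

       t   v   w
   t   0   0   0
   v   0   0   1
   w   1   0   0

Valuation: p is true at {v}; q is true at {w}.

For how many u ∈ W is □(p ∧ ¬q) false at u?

t: no successors, so □(p ∧ ¬q) holds vacuously. ✓
v: successors {w}; p ∧ ¬q there: w:F. ✗
w: successors {t}; p ∧ ¬q there: t:F. ✗
Satisfying worlds: {t}.
So □(p ∧ ¬q) fails at the other 2 worlds.

2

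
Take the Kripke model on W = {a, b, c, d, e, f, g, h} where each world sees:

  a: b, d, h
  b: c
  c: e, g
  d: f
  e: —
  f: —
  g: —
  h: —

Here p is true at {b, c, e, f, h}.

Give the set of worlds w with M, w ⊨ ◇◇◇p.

a: successors {b, d, h}; ◇◇p there: b:T, d:F, h:F. ✓
b: successors {c}; ◇◇p there: c:F. ✗
c: successors {e, g}; ◇◇p there: e:F, g:F. ✗
d: successors {f}; ◇◇p there: f:F. ✗
e: no successors, so ◇◇◇p fails. ✗
f: no successors, so ◇◇◇p fails. ✗
g: no successors, so ◇◇◇p fails. ✗
h: no successors, so ◇◇◇p fails. ✗

{a}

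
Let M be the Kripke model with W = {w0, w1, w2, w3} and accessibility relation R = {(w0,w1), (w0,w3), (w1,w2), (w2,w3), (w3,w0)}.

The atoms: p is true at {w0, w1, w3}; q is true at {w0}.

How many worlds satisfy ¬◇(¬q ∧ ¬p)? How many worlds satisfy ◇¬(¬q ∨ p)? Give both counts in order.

3 and 0

For ¬◇(¬q ∧ ¬p):
w0: ◇(¬q ∧ ¬p) is F. ✓
w1: ◇(¬q ∧ ¬p) is T. ✗
w2: ◇(¬q ∧ ¬p) is F. ✓
w3: ◇(¬q ∧ ¬p) is F. ✓
— 3 worlds.
For ◇¬(¬q ∨ p):
w0: successors {w1, w3}; ¬(¬q ∨ p) there: w1:F, w3:F. ✗
w1: successors {w2}; ¬(¬q ∨ p) there: w2:F. ✗
w2: successors {w3}; ¬(¬q ∨ p) there: w3:F. ✗
w3: successors {w0}; ¬(¬q ∨ p) there: w0:F. ✗
— 0 worlds.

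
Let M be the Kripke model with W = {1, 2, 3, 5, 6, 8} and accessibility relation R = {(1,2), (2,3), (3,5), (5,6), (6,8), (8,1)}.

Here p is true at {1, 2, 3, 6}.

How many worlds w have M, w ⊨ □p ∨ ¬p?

4

1: □p is T, ¬p is F. ✓
2: □p is T, ¬p is F. ✓
3: □p is F, ¬p is F. ✗
5: □p is T, ¬p is T. ✓
6: □p is F, ¬p is F. ✗
8: □p is T, ¬p is T. ✓
Satisfying worlds: {1, 2, 5, 8}.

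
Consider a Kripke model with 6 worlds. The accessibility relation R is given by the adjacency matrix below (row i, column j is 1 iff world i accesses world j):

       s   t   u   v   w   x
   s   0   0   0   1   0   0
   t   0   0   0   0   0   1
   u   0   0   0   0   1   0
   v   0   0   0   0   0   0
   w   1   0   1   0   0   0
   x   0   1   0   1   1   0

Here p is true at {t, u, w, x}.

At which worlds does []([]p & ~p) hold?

s: successors {v}; []p & ~p there: v:T. ✓
t: successors {x}; []p & ~p there: x:F. ✗
u: successors {w}; []p & ~p there: w:F. ✗
v: no successors, so []([]p & ~p) holds vacuously. ✓
w: successors {s, u}; []p & ~p there: s:F, u:F. ✗
x: successors {t, v, w}; []p & ~p there: t:F, v:T, w:F. ✗

{s, v}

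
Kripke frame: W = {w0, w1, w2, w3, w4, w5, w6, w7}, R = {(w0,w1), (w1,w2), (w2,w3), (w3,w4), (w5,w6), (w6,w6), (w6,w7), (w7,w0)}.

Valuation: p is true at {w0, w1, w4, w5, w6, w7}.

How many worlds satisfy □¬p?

3

w0: successors {w1}; ¬p there: w1:F. ✗
w1: successors {w2}; ¬p there: w2:T. ✓
w2: successors {w3}; ¬p there: w3:T. ✓
w3: successors {w4}; ¬p there: w4:F. ✗
w4: no successors, so □¬p holds vacuously. ✓
w5: successors {w6}; ¬p there: w6:F. ✗
w6: successors {w6, w7}; ¬p there: w6:F, w7:F. ✗
w7: successors {w0}; ¬p there: w0:F. ✗
Satisfying worlds: {w1, w2, w4}.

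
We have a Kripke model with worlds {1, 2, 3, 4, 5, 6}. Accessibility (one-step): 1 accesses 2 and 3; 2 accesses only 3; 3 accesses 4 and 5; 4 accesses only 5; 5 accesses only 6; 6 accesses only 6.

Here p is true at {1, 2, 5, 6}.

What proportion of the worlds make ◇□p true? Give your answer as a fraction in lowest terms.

2/3

1: successors {2, 3}; □p there: 2:F, 3:F. ✗
2: successors {3}; □p there: 3:F. ✗
3: successors {4, 5}; □p there: 4:T, 5:T. ✓
4: successors {5}; □p there: 5:T. ✓
5: successors {6}; □p there: 6:T. ✓
6: successors {6}; □p there: 6:T. ✓
That's 4 of 6 worlds, so 4/6 = 2/3.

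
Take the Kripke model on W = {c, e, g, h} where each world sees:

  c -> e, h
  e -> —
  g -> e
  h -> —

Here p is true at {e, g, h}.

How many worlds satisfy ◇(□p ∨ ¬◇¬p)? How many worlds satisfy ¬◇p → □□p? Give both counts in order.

For ◇(□p ∨ ¬◇¬p):
c: successors {e, h}; □p ∨ ¬◇¬p there: e:T, h:T. ✓
e: no successors, so ◇(□p ∨ ¬◇¬p) fails. ✗
g: successors {e}; □p ∨ ¬◇¬p there: e:T. ✓
h: no successors, so ◇(□p ∨ ¬◇¬p) fails. ✗
— 2 worlds.
For ¬◇p → □□p:
c: ¬◇p is F, □□p is T. ✓
e: ¬◇p is T, □□p is T. ✓
g: ¬◇p is F, □□p is T. ✓
h: ¬◇p is T, □□p is T. ✓
— 4 worlds.

2 and 4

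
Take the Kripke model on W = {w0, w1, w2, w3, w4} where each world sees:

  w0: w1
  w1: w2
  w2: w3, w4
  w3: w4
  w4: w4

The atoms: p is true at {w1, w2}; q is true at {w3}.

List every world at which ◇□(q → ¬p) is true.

w0: successors {w1}; □(q → ¬p) there: w1:T. ✓
w1: successors {w2}; □(q → ¬p) there: w2:T. ✓
w2: successors {w3, w4}; □(q → ¬p) there: w3:T, w4:T. ✓
w3: successors {w4}; □(q → ¬p) there: w4:T. ✓
w4: successors {w4}; □(q → ¬p) there: w4:T. ✓

{w0, w1, w2, w3, w4}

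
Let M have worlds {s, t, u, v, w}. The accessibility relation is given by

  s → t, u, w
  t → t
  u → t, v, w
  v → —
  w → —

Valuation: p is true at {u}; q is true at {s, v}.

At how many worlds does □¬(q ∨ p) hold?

3

s: successors {t, u, w}; ¬(q ∨ p) there: t:T, u:F, w:T. ✗
t: successors {t}; ¬(q ∨ p) there: t:T. ✓
u: successors {t, v, w}; ¬(q ∨ p) there: t:T, v:F, w:T. ✗
v: no successors, so □¬(q ∨ p) holds vacuously. ✓
w: no successors, so □¬(q ∨ p) holds vacuously. ✓
Satisfying worlds: {t, v, w}.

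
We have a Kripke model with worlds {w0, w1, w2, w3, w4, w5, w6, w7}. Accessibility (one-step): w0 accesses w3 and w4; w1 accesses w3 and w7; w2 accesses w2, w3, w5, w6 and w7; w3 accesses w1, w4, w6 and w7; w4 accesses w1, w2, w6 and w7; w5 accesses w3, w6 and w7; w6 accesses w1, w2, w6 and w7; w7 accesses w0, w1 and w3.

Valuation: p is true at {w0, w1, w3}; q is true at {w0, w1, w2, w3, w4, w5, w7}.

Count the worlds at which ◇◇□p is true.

8

w0: successors {w3, w4}; ◇□p there: w3:T, w4:T. ✓
w1: successors {w3, w7}; ◇□p there: w3:T, w7:F. ✓
w2: successors {w2, w3, w5, w6, w7}; ◇□p there: w2:T, w3:T, w5:T, w6:T, w7:F. ✓
w3: successors {w1, w4, w6, w7}; ◇□p there: w1:T, w4:T, w6:T, w7:F. ✓
w4: successors {w1, w2, w6, w7}; ◇□p there: w1:T, w2:T, w6:T, w7:F. ✓
w5: successors {w3, w6, w7}; ◇□p there: w3:T, w6:T, w7:F. ✓
w6: successors {w1, w2, w6, w7}; ◇□p there: w1:T, w2:T, w6:T, w7:F. ✓
w7: successors {w0, w1, w3}; ◇□p there: w0:F, w1:T, w3:T. ✓
Satisfying worlds: {w0, w1, w2, w3, w4, w5, w6, w7}.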